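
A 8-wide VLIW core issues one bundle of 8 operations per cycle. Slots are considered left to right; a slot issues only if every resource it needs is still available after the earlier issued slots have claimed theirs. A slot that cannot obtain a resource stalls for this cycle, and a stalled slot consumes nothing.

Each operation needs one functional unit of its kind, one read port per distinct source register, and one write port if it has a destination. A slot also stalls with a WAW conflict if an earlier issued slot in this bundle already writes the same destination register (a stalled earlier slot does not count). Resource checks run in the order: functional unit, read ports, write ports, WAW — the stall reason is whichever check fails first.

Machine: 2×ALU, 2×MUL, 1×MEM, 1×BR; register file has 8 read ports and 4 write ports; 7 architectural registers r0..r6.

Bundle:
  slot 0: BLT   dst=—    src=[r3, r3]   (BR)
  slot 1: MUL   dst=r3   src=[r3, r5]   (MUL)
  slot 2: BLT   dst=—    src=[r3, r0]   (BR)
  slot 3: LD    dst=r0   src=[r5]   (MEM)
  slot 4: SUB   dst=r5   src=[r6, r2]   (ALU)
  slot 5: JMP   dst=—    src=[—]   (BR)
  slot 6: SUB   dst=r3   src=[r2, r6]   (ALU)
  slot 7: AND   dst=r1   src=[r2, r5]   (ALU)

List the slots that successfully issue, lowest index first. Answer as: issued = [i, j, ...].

#0 BR src=r3,r3 dispatched  <A:2 Mu:2 Ld:1 B:0 rd:7 wr:4>
#1 MUL src=r3,r5 dispatched  <A:2 Mu:1 Ld:1 B:0 rd:5 wr:3>
#2 BR src=r3,r0 held:FU  <A:2 Mu:1 Ld:1 B:0 rd:5 wr:3>
#3 MEM src=r5 dispatched  <A:2 Mu:1 Ld:0 B:0 rd:4 wr:2>
#4 ALU src=r6,r2 dispatched  <A:1 Mu:1 Ld:0 B:0 rd:2 wr:1>
#5 BR src=- held:FU  <A:1 Mu:1 Ld:0 B:0 rd:2 wr:1>
#6 ALU src=r2,r6 held:WAW  <A:1 Mu:1 Ld:0 B:0 rd:2 wr:1>
#7 ALU src=r2,r5 dispatched  <A:0 Mu:1 Ld:0 B:0 rd:0 wr:0>

issued = [0, 1, 3, 4, 7]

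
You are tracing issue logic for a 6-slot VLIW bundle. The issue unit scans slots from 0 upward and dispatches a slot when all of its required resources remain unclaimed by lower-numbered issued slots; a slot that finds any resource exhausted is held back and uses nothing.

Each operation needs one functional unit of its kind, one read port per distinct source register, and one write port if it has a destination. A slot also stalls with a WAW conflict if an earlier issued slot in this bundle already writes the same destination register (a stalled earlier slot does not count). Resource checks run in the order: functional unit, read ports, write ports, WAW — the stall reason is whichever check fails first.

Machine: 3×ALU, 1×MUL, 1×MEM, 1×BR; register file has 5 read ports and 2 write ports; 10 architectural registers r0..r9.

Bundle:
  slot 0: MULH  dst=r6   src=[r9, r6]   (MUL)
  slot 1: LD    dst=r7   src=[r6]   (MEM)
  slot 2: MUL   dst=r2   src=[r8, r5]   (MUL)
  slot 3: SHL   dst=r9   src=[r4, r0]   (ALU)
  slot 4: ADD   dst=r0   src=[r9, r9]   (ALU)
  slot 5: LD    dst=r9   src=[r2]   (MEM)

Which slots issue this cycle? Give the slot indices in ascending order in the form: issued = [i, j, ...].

  0. MUL→r6 ⇒ go  {3A/0Mu/1Ld/1B | 3r 1w}
  1. MEM→r7 ⇒ go  {3A/0Mu/0Ld/1B | 2r 0w}
  2. MUL→r2 ⇒ no(FU)  {3A/0Mu/0Ld/1B | 2r 0w}
  3. ALU→r9 ⇒ no(WR_PORT)  {3A/0Mu/0Ld/1B | 2r 0w}
  4. ALU→r0 ⇒ no(WR_PORT)  {3A/0Mu/0Ld/1B | 2r 0w}
  5. MEM→r9 ⇒ no(FU)  {3A/0Mu/0Ld/1B | 2r 0w}

issued = [0, 1]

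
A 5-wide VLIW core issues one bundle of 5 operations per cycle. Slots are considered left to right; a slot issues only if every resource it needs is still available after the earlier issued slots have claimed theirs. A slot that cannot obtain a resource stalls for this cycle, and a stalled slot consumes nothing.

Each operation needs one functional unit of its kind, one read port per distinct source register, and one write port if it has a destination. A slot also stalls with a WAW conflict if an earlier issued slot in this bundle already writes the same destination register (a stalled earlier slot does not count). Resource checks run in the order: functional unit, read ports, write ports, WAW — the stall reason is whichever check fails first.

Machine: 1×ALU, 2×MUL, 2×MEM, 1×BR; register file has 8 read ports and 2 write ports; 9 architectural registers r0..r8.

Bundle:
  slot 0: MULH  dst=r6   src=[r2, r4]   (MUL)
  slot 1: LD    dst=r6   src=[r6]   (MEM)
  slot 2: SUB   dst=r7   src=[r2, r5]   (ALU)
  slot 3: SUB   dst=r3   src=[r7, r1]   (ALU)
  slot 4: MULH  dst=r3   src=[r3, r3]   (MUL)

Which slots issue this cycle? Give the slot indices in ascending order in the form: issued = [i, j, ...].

slot 0 (MUL): ISSUE — free A1,Mu1,Ld2,B1 rp6 wp1
slot 1 (MEM): stall WAW — free A1,Mu1,Ld2,B1 rp6 wp1
slot 2 (ALU): ISSUE — free A0,Mu1,Ld2,B1 rp4 wp0
slot 3 (ALU): stall FU — free A0,Mu1,Ld2,B1 rp4 wp0
slot 4 (MUL): stall WR_PORT — free A0,Mu1,Ld2,B1 rp4 wp0

issued = [0, 2]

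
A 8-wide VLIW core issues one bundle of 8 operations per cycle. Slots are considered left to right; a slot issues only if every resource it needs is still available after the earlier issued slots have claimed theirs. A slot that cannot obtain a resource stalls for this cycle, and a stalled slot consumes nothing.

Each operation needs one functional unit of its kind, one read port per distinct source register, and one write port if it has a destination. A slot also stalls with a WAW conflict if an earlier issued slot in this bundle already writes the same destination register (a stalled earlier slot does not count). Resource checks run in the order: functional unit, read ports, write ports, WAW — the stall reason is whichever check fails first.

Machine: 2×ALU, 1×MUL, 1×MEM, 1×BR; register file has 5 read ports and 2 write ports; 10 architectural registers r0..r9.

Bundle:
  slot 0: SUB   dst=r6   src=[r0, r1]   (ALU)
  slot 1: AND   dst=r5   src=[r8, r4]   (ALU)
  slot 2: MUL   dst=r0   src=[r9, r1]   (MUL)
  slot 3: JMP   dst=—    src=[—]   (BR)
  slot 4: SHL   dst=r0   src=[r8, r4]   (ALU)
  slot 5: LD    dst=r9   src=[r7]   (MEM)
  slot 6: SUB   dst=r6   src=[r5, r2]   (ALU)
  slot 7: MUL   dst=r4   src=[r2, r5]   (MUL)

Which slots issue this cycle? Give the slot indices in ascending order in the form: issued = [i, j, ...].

  0. ALU→r6 ⇒ go  {1A/1Mu/1Ld/1B | 3r 1w}
  1. ALU→r5 ⇒ go  {0A/1Mu/1Ld/1B | 1r 0w}
  2. MUL→r0 ⇒ no(RD_PORT)  {0A/1Mu/1Ld/1B | 1r 0w}
  3. BR ⇒ go  {0A/1Mu/1Ld/0B | 1r 0w}
  4. ALU→r0 ⇒ no(FU)  {0A/1Mu/1Ld/0B | 1r 0w}
  5. MEM→r9 ⇒ no(WR_PORT)  {0A/1Mu/1Ld/0B | 1r 0w}
  6. ALU→r6 ⇒ no(FU)  {0A/1Mu/1Ld/0B | 1r 0w}
  7. MUL→r4 ⇒ no(RD_PORT)  {0A/1Mu/1Ld/0B | 1r 0w}

issued = [0, 1, 3]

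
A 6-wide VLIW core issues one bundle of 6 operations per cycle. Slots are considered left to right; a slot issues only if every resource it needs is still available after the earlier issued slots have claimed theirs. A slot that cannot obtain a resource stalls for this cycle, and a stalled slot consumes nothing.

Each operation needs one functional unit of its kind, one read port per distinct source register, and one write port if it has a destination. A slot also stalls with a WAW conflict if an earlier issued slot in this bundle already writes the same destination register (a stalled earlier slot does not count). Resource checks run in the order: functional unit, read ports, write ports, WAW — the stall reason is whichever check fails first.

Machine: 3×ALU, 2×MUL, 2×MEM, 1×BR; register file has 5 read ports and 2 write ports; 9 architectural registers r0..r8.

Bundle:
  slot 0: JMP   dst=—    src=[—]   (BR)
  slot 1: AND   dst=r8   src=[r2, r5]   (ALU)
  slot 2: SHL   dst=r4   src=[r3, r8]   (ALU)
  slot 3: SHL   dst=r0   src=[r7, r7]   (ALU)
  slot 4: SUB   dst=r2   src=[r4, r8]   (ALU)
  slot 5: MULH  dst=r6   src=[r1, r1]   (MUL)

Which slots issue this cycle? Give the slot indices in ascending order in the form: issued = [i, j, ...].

issued = [0, 1, 2]

slot 0 (BR): ISSUE — free A3,Mu2,Ld2,B0 rp5 wp2
slot 1 (ALU): ISSUE — free A2,Mu2,Ld2,B0 rp3 wp1
slot 2 (ALU): ISSUE — free A1,Mu2,Ld2,B0 rp1 wp0
slot 3 (ALU): stall WR_PORT — free A1,Mu2,Ld2,B0 rp1 wp0
slot 4 (ALU): stall RD_PORT — free A1,Mu2,Ld2,B0 rp1 wp0
slot 5 (MUL): stall WR_PORT — free A1,Mu2,Ld2,B0 rp1 wp0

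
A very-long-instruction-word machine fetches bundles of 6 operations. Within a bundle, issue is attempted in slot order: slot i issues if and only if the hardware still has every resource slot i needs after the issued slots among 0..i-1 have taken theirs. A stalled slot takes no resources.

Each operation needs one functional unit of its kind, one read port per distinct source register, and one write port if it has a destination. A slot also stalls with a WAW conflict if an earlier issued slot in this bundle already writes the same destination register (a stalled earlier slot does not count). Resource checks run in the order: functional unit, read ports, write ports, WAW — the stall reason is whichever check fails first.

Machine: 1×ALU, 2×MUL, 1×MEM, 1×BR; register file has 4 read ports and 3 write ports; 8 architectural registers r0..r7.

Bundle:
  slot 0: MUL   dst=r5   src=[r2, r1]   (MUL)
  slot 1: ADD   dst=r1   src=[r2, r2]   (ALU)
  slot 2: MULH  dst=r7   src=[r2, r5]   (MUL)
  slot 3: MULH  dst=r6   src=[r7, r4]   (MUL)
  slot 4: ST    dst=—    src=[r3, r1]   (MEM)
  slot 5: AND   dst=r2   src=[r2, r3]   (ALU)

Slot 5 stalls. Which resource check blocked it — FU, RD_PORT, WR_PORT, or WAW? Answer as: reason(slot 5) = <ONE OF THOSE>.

[0] MUL needs rd=2 wr=1: ok; after: ALU=1 MUL=1 MEM=1 BR=1, R=2, W=2
[1] ALU needs rd=1 wr=1: ok; after: ALU=0 MUL=1 MEM=1 BR=1, R=1, W=1
[2] MUL needs rd=2 wr=1: RD_PORT; after: ALU=0 MUL=1 MEM=1 BR=1, R=1, W=1
[3] MUL needs rd=2 wr=1: RD_PORT; after: ALU=0 MUL=1 MEM=1 BR=1, R=1, W=1
[4] MEM needs rd=2 wr=0: RD_PORT; after: ALU=0 MUL=1 MEM=1 BR=1, R=1, W=1
[5] ALU needs rd=2 wr=1: FU; after: ALU=0 MUL=1 MEM=1 BR=1, R=1, W=1

reason(slot 5) = FU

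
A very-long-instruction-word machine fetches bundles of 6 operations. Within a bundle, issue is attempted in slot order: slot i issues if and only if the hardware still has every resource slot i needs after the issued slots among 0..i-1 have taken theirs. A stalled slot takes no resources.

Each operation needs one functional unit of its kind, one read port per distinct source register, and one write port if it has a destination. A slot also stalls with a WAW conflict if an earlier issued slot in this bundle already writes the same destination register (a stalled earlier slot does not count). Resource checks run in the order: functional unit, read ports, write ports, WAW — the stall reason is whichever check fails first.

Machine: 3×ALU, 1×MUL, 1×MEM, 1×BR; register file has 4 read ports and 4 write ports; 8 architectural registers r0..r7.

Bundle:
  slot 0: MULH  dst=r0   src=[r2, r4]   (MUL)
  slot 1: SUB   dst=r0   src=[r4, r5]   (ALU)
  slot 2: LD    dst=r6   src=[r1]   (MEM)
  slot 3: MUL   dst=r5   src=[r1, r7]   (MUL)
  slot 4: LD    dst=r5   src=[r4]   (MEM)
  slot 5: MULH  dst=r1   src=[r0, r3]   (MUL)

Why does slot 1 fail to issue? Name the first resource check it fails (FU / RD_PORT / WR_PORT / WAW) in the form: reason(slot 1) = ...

(0) want 1×MUL +2rd +1wr — yes → AL3|MU0|ME1|BR1|rd2|wr3
(1) want 1×ALU +2rd +1wr — WAW → AL3|MU0|ME1|BR1|rd2|wr3
(2) want 1×MEM +1rd +1wr — yes → AL3|MU0|ME0|BR1|rd1|wr2
(3) want 1×MUL +2rd +1wr — FU → AL3|MU0|ME0|BR1|rd1|wr2
(4) want 1×MEM +1rd +1wr — FU → AL3|MU0|ME0|BR1|rd1|wr2
(5) want 1×MUL +2rd +1wr — FU → AL3|MU0|ME0|BR1|rd1|wr2

reason(slot 1) = WAW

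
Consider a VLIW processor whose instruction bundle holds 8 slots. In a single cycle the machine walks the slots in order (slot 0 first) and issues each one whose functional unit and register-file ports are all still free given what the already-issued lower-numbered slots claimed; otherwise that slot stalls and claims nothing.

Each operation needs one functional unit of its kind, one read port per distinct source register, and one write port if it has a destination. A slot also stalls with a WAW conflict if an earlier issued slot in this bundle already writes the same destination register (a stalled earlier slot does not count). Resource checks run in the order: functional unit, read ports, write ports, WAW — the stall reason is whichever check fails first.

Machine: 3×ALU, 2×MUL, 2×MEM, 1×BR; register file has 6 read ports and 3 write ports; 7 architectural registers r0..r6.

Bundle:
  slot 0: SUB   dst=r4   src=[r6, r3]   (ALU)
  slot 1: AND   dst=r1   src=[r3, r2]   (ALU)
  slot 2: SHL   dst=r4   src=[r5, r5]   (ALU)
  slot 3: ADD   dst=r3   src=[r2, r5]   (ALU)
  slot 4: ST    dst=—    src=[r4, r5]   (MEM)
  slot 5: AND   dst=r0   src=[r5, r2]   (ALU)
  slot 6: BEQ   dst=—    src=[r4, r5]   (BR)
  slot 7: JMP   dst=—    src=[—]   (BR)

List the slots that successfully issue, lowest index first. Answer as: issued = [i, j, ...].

slot 0 (ALU): ISSUE — free A2,Mu2,Ld2,B1 rp4 wp2
slot 1 (ALU): ISSUE — free A1,Mu2,Ld2,B1 rp2 wp1
slot 2 (ALU): stall WAW — free A1,Mu2,Ld2,B1 rp2 wp1
slot 3 (ALU): ISSUE — free A0,Mu2,Ld2,B1 rp0 wp0
slot 4 (MEM): stall RD_PORT — free A0,Mu2,Ld2,B1 rp0 wp0
slot 5 (ALU): stall FU — free A0,Mu2,Ld2,B1 rp0 wp0
slot 6 (BR): stall RD_PORT — free A0,Mu2,Ld2,B1 rp0 wp0
slot 7 (BR): ISSUE — free A0,Mu2,Ld2,B0 rp0 wp0

issued = [0, 1, 3, 7]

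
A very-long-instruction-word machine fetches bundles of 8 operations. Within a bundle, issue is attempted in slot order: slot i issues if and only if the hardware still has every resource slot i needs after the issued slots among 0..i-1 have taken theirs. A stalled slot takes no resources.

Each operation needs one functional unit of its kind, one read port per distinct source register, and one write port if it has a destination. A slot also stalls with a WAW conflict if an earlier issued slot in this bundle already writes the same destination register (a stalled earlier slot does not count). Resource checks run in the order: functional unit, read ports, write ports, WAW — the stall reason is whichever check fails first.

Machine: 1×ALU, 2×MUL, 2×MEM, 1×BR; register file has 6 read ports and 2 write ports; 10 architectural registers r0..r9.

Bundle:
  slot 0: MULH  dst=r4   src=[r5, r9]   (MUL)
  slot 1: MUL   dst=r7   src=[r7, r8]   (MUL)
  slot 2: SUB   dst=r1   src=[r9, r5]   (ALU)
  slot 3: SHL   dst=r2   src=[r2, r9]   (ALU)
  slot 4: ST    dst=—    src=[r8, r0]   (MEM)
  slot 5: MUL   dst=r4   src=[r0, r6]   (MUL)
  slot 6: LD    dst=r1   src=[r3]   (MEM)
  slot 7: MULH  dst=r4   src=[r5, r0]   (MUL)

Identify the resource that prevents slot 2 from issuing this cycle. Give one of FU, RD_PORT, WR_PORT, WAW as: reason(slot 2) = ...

reason(slot 2) = WR_PORT

[0] MUL needs rd=2 wr=1: ok; after: ALU=1 MUL=1 MEM=2 BR=1, R=4, W=1
[1] MUL needs rd=2 wr=1: ok; after: ALU=1 MUL=0 MEM=2 BR=1, R=2, W=0
[2] ALU needs rd=2 wr=1: WR_PORT; after: ALU=1 MUL=0 MEM=2 BR=1, R=2, W=0
[3] ALU needs rd=2 wr=1: WR_PORT; after: ALU=1 MUL=0 MEM=2 BR=1, R=2, W=0
[4] MEM needs rd=2 wr=0: ok; after: ALU=1 MUL=0 MEM=1 BR=1, R=0, W=0
[5] MUL needs rd=2 wr=1: FU; after: ALU=1 MUL=0 MEM=1 BR=1, R=0, W=0
[6] MEM needs rd=1 wr=1: RD_PORT; after: ALU=1 MUL=0 MEM=1 BR=1, R=0, W=0
[7] MUL needs rd=2 wr=1: FU; after: ALU=1 MUL=0 MEM=1 BR=1, R=0, W=0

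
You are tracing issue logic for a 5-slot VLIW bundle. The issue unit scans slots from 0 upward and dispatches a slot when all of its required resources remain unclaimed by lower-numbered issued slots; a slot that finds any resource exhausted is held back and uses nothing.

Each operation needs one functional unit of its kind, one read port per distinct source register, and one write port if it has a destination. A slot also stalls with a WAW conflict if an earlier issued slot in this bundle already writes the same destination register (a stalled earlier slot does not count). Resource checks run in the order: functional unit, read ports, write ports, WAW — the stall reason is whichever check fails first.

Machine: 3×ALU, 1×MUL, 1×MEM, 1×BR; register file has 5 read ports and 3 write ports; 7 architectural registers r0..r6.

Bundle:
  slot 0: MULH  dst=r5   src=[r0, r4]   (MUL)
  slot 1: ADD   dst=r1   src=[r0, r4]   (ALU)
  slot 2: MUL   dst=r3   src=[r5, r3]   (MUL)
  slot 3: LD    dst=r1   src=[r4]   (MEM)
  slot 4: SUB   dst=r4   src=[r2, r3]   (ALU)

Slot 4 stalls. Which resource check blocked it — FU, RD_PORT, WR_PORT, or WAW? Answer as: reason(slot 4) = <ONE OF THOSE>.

  0. MUL→r5 ⇒ go  {3A/0Mu/1Ld/1B | 3r 2w}
  1. ALU→r1 ⇒ go  {2A/0Mu/1Ld/1B | 1r 1w}
  2. MUL→r3 ⇒ no(FU)  {2A/0Mu/1Ld/1B | 1r 1w}
  3. MEM→r1 ⇒ no(WAW)  {2A/0Mu/1Ld/1B | 1r 1w}
  4. ALU→r4 ⇒ no(RD_PORT)  {2A/0Mu/1Ld/1B | 1r 1w}

reason(slot 4) = RD_PORT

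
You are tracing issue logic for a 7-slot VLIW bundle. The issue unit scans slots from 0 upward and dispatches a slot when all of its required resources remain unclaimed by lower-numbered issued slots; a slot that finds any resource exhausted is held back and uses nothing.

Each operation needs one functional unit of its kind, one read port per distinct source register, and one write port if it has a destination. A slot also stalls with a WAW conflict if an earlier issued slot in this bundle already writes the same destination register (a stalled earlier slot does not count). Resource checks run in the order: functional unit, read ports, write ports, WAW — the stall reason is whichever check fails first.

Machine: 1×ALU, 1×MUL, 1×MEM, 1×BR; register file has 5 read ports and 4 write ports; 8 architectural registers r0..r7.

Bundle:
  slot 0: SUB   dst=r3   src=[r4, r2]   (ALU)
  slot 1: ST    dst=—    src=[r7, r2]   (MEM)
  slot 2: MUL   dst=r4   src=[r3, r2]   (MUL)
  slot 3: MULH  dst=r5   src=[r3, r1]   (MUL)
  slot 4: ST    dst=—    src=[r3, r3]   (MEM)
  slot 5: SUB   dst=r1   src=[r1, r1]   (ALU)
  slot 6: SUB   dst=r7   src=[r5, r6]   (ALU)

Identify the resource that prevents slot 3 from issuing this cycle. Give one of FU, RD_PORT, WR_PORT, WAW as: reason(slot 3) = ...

reason(slot 3) = RD_PORT

[0] ALU needs rd=2 wr=1: ok; after: ALU=0 MUL=1 MEM=1 BR=1, R=3, W=3
[1] MEM needs rd=2 wr=0: ok; after: ALU=0 MUL=1 MEM=0 BR=1, R=1, W=3
[2] MUL needs rd=2 wr=1: RD_PORT; after: ALU=0 MUL=1 MEM=0 BR=1, R=1, W=3
[3] MUL needs rd=2 wr=1: RD_PORT; after: ALU=0 MUL=1 MEM=0 BR=1, R=1, W=3
[4] MEM needs rd=1 wr=0: FU; after: ALU=0 MUL=1 MEM=0 BR=1, R=1, W=3
[5] ALU needs rd=1 wr=1: FU; after: ALU=0 MUL=1 MEM=0 BR=1, R=1, W=3
[6] ALU needs rd=2 wr=1: FU; after: ALU=0 MUL=1 MEM=0 BR=1, R=1, W=3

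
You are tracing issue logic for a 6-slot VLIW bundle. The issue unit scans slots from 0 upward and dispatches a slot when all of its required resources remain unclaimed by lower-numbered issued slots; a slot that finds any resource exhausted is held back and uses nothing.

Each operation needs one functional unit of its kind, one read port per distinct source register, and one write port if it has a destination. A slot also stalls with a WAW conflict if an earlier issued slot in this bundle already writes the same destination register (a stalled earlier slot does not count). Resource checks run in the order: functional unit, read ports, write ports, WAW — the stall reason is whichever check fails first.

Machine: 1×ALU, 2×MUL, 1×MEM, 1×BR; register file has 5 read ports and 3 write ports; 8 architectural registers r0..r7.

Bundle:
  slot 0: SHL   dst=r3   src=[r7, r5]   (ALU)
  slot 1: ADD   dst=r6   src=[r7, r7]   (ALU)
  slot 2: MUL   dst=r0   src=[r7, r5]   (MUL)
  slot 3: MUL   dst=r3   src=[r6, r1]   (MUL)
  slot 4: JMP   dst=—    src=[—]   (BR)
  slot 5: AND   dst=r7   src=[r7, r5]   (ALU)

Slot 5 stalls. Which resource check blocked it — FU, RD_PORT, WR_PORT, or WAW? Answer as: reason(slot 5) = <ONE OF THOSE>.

reason(slot 5) = FU

(0) want 1×ALU +2rd +1wr — yes → AL0|MU2|ME1|BR1|rd3|wr2
(1) want 1×ALU +1rd +1wr — FU → AL0|MU2|ME1|BR1|rd3|wr2
(2) want 1×MUL +2rd +1wr — yes → AL0|MU1|ME1|BR1|rd1|wr1
(3) want 1×MUL +2rd +1wr — RD_PORT → AL0|MU1|ME1|BR1|rd1|wr1
(4) want 1×BR +0rd +0wr — yes → AL0|MU1|ME1|BR0|rd1|wr1
(5) want 1×ALU +2rd +1wr — FU → AL0|MU1|ME1|BR0|rd1|wr1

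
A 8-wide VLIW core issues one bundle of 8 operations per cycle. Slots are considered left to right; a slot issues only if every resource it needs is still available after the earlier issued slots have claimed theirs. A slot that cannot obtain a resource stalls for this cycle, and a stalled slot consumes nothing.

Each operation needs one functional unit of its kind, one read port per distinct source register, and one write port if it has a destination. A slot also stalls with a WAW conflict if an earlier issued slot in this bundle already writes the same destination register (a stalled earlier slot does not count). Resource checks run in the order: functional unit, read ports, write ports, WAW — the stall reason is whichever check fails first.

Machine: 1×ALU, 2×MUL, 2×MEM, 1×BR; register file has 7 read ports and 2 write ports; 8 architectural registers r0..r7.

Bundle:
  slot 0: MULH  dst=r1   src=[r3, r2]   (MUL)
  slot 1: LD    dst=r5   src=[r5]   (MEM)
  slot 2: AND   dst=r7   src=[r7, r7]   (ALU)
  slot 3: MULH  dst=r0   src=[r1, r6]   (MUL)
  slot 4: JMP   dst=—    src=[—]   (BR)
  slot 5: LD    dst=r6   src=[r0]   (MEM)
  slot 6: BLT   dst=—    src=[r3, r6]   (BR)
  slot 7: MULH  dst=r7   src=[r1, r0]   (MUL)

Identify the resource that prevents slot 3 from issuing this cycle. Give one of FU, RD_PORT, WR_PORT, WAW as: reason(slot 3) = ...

reason(slot 3) = WR_PORT

  0. MUL→r1 ⇒ go  {1A/1Mu/2Ld/1B | 5r 1w}
  1. MEM→r5 ⇒ go  {1A/1Mu/1Ld/1B | 4r 0w}
  2. ALU→r7 ⇒ no(WR_PORT)  {1A/1Mu/1Ld/1B | 4r 0w}
  3. MUL→r0 ⇒ no(WR_PORT)  {1A/1Mu/1Ld/1B | 4r 0w}
  4. BR ⇒ go  {1A/1Mu/1Ld/0B | 4r 0w}
  5. MEM→r6 ⇒ no(WR_PORT)  {1A/1Mu/1Ld/0B | 4r 0w}
  6. BR ⇒ no(FU)  {1A/1Mu/1Ld/0B | 4r 0w}
  7. MUL→r7 ⇒ no(WR_PORT)  {1A/1Mu/1Ld/0B | 4r 0w}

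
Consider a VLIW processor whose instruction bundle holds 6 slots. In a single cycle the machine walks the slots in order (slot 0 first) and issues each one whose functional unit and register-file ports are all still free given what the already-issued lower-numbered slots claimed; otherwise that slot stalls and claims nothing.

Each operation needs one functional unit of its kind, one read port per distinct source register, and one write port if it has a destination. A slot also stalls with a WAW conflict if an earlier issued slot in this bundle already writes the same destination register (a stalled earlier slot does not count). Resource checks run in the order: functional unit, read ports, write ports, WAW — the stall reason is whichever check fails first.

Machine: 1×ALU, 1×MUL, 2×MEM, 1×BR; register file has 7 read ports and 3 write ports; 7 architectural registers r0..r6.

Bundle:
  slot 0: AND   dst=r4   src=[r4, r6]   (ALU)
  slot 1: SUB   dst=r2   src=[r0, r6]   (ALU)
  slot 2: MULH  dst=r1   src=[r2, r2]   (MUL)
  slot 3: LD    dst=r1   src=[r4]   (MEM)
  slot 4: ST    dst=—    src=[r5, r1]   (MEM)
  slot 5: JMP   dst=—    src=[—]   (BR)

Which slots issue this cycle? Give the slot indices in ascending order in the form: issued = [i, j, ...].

#0 ALU src=r4,r6 dispatched  <A:0 Mu:1 Ld:2 B:1 rd:5 wr:2>
#1 ALU src=r0,r6 held:FU  <A:0 Mu:1 Ld:2 B:1 rd:5 wr:2>
#2 MUL src=r2,r2 dispatched  <A:0 Mu:0 Ld:2 B:1 rd:4 wr:1>
#3 MEM src=r4 held:WAW  <A:0 Mu:0 Ld:2 B:1 rd:4 wr:1>
#4 MEM src=r5,r1 dispatched  <A:0 Mu:0 Ld:1 B:1 rd:2 wr:1>
#5 BR src=- dispatched  <A:0 Mu:0 Ld:1 B:0 rd:2 wr:1>

issued = [0, 2, 4, 5]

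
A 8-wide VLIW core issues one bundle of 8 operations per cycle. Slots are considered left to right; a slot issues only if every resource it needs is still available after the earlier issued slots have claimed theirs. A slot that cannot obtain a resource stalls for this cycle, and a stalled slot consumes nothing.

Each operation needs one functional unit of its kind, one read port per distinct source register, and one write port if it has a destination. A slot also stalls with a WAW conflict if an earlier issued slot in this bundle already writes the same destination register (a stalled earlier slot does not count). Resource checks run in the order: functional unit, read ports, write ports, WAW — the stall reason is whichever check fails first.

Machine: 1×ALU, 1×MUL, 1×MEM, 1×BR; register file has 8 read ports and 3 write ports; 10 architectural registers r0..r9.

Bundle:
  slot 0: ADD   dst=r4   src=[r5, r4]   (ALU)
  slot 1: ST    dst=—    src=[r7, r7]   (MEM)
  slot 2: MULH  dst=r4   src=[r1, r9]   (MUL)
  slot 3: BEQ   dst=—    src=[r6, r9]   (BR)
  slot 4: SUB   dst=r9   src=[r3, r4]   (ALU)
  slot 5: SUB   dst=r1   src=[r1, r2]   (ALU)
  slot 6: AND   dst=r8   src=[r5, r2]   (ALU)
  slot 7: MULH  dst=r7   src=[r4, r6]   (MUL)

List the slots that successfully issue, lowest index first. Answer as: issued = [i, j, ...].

issued = [0, 1, 3, 7]

  0. ALU→r4 ⇒ go  {0A/1Mu/1Ld/1B | 6r 2w}
  1. MEM ⇒ go  {0A/1Mu/0Ld/1B | 5r 2w}
  2. MUL→r4 ⇒ no(WAW)  {0A/1Mu/0Ld/1B | 5r 2w}
  3. BR ⇒ go  {0A/1Mu/0Ld/0B | 3r 2w}
  4. ALU→r9 ⇒ no(FU)  {0A/1Mu/0Ld/0B | 3r 2w}
  5. ALU→r1 ⇒ no(FU)  {0A/1Mu/0Ld/0B | 3r 2w}
  6. ALU→r8 ⇒ no(FU)  {0A/1Mu/0Ld/0B | 3r 2w}
  7. MUL→r7 ⇒ go  {0A/0Mu/0Ld/0B | 1r 1w}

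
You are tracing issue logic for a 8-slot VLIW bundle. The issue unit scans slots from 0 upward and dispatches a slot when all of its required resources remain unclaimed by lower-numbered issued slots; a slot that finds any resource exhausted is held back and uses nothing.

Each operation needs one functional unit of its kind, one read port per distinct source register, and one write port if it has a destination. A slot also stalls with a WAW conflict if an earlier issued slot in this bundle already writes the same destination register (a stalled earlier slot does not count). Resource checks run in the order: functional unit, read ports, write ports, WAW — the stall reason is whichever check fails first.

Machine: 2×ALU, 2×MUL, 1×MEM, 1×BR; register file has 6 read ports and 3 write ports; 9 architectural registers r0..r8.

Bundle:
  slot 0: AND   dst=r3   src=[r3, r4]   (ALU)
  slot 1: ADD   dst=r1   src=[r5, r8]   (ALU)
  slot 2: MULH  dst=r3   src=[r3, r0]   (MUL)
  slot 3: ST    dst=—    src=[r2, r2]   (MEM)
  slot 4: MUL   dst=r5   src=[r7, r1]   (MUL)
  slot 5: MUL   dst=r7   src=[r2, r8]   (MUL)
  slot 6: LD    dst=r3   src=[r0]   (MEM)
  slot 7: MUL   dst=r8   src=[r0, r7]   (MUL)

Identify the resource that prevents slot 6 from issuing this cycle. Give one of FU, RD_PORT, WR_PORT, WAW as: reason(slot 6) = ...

(0) want 1×ALU +2rd +1wr — yes → AL1|MU2|ME1|BR1|rd4|wr2
(1) want 1×ALU +2rd +1wr — yes → AL0|MU2|ME1|BR1|rd2|wr1
(2) want 1×MUL +2rd +1wr — WAW → AL0|MU2|ME1|BR1|rd2|wr1
(3) want 1×MEM +1rd +0wr — yes → AL0|MU2|ME0|BR1|rd1|wr1
(4) want 1×MUL +2rd +1wr — RD_PORT → AL0|MU2|ME0|BR1|rd1|wr1
(5) want 1×MUL +2rd +1wr — RD_PORT → AL0|MU2|ME0|BR1|rd1|wr1
(6) want 1×MEM +1rd +1wr — FU → AL0|MU2|ME0|BR1|rd1|wr1
(7) want 1×MUL +2rd +1wr — RD_PORT → AL0|MU2|ME0|BR1|rd1|wr1

reason(slot 6) = FU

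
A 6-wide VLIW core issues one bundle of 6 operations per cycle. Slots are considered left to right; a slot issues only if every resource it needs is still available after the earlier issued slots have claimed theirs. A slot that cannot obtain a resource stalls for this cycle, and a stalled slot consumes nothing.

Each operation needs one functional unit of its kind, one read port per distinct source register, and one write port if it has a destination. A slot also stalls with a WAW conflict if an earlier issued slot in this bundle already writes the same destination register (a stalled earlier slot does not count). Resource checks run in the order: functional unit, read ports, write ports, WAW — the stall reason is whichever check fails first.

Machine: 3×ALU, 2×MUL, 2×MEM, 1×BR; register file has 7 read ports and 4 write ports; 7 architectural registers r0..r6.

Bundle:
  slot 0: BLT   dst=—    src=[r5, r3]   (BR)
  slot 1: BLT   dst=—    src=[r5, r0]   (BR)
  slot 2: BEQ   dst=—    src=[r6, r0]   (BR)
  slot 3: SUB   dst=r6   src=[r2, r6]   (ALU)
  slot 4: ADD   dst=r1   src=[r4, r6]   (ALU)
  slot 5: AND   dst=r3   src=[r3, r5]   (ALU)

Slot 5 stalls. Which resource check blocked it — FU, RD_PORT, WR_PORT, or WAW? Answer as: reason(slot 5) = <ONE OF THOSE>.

#0 BR src=r5,r3 dispatched  <A:3 Mu:2 Ld:2 B:0 rd:5 wr:4>
#1 BR src=r5,r0 held:FU  <A:3 Mu:2 Ld:2 B:0 rd:5 wr:4>
#2 BR src=r6,r0 held:FU  <A:3 Mu:2 Ld:2 B:0 rd:5 wr:4>
#3 ALU src=r2,r6 dispatched  <A:2 Mu:2 Ld:2 B:0 rd:3 wr:3>
#4 ALU src=r4,r6 dispatched  <A:1 Mu:2 Ld:2 B:0 rd:1 wr:2>
#5 ALU src=r3,r5 held:RD_PORT  <A:1 Mu:2 Ld:2 B:0 rd:1 wr:2>

reason(slot 5) = RD_PORT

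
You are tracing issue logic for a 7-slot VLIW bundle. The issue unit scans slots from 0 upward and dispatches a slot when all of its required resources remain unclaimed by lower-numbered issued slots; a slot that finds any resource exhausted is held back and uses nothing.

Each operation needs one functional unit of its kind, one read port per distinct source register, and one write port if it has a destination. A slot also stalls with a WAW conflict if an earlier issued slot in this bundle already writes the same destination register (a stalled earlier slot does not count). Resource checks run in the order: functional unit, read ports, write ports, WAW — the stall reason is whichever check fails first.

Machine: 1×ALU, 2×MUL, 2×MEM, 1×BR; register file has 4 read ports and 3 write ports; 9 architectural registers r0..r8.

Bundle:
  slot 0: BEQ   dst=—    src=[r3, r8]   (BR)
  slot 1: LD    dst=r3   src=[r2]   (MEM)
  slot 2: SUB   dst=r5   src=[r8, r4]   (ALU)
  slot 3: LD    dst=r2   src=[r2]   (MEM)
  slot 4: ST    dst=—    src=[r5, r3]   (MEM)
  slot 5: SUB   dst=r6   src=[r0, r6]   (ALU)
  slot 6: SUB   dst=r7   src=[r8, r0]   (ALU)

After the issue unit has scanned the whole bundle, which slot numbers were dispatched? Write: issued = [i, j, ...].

  0. BR ⇒ go  {1A/2Mu/2Ld/0B | 2r 3w}
  1. MEM→r3 ⇒ go  {1A/2Mu/1Ld/0B | 1r 2w}
  2. ALU→r5 ⇒ no(RD_PORT)  {1A/2Mu/1Ld/0B | 1r 2w}
  3. MEM→r2 ⇒ go  {1A/2Mu/0Ld/0B | 0r 1w}
  4. MEM ⇒ no(FU)  {1A/2Mu/0Ld/0B | 0r 1w}
  5. ALU→r6 ⇒ no(RD_PORT)  {1A/2Mu/0Ld/0B | 0r 1w}
  6. ALU→r7 ⇒ no(RD_PORT)  {1A/2Mu/0Ld/0B | 0r 1w}

issued = [0, 1, 3]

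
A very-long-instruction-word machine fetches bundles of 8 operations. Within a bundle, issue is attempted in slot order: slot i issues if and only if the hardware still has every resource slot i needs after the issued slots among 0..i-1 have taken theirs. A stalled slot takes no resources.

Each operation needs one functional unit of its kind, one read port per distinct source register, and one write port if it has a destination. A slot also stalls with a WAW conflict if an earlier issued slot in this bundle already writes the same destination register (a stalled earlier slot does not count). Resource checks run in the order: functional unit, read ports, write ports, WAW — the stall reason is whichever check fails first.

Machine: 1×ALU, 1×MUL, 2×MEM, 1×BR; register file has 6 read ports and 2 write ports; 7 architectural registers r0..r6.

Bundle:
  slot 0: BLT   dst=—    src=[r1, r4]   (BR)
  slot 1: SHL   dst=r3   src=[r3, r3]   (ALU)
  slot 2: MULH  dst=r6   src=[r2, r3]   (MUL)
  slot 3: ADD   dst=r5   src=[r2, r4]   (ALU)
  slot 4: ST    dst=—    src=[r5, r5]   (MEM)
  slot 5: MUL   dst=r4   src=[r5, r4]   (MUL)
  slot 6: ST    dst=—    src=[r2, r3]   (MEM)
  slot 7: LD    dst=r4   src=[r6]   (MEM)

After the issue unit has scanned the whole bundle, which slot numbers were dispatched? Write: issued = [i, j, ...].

issued = [0, 1, 2, 4]

#0 BR src=r1,r4 dispatched  <A:1 Mu:1 Ld:2 B:0 rd:4 wr:2>
#1 ALU src=r3,r3 dispatched  <A:0 Mu:1 Ld:2 B:0 rd:3 wr:1>
#2 MUL src=r2,r3 dispatched  <A:0 Mu:0 Ld:2 B:0 rd:1 wr:0>
#3 ALU src=r2,r4 held:FU  <A:0 Mu:0 Ld:2 B:0 rd:1 wr:0>
#4 MEM src=r5,r5 dispatched  <A:0 Mu:0 Ld:1 B:0 rd:0 wr:0>
#5 MUL src=r5,r4 held:FU  <A:0 Mu:0 Ld:1 B:0 rd:0 wr:0>
#6 MEM src=r2,r3 held:RD_PORT  <A:0 Mu:0 Ld:1 B:0 rd:0 wr:0>
#7 MEM src=r6 held:RD_PORT  <A:0 Mu:0 Ld:1 B:0 rd:0 wr:0>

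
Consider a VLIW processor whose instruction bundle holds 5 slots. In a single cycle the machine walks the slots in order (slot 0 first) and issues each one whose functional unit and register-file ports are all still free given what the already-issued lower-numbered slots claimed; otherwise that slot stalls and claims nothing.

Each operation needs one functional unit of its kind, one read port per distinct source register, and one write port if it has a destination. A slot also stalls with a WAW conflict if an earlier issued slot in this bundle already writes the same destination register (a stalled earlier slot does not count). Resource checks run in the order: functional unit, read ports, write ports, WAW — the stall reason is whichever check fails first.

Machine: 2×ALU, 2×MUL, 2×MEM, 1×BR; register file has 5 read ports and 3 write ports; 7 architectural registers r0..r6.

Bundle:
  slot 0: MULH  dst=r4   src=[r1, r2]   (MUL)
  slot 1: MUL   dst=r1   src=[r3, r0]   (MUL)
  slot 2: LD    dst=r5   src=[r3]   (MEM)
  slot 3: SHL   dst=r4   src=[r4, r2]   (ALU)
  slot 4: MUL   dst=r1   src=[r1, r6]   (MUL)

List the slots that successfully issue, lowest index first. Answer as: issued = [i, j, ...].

issued = [0, 1, 2]

  0. MUL→r4 ⇒ go  {2A/1Mu/2Ld/1B | 3r 2w}
  1. MUL→r1 ⇒ go  {2A/0Mu/2Ld/1B | 1r 1w}
  2. MEM→r5 ⇒ go  {2A/0Mu/1Ld/1B | 0r 0w}
  3. ALU→r4 ⇒ no(RD_PORT)  {2A/0Mu/1Ld/1B | 0r 0w}
  4. MUL→r1 ⇒ no(FU)  {2A/0Mu/1Ld/1B | 0r 0w}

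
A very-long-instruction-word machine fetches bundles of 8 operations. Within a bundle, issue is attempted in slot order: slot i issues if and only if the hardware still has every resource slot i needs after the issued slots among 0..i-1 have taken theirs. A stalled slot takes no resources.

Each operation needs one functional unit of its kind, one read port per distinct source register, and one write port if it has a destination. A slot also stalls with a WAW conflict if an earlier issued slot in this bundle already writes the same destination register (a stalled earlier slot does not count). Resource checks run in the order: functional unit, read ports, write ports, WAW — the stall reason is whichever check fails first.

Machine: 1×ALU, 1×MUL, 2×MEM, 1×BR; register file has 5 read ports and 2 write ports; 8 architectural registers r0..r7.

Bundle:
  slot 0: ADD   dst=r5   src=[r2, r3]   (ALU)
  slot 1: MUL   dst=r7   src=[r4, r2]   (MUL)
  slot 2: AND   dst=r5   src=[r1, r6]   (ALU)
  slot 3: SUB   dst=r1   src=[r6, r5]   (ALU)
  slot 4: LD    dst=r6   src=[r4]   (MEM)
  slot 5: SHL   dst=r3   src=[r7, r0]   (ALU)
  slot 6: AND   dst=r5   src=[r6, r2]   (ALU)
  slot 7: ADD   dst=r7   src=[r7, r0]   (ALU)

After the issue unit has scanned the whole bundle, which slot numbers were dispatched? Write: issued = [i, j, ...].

issued = [0, 1]

  0. ALU→r5 ⇒ go  {0A/1Mu/2Ld/1B | 3r 1w}
  1. MUL→r7 ⇒ go  {0A/0Mu/2Ld/1B | 1r 0w}
  2. ALU→r5 ⇒ no(FU)  {0A/0Mu/2Ld/1B | 1r 0w}
  3. ALU→r1 ⇒ no(FU)  {0A/0Mu/2Ld/1B | 1r 0w}
  4. MEM→r6 ⇒ no(WR_PORT)  {0A/0Mu/2Ld/1B | 1r 0w}
  5. ALU→r3 ⇒ no(FU)  {0A/0Mu/2Ld/1B | 1r 0w}
  6. ALU→r5 ⇒ no(FU)  {0A/0Mu/2Ld/1B | 1r 0w}
  7. ALU→r7 ⇒ no(FU)  {0A/0Mu/2Ld/1B | 1r 0w}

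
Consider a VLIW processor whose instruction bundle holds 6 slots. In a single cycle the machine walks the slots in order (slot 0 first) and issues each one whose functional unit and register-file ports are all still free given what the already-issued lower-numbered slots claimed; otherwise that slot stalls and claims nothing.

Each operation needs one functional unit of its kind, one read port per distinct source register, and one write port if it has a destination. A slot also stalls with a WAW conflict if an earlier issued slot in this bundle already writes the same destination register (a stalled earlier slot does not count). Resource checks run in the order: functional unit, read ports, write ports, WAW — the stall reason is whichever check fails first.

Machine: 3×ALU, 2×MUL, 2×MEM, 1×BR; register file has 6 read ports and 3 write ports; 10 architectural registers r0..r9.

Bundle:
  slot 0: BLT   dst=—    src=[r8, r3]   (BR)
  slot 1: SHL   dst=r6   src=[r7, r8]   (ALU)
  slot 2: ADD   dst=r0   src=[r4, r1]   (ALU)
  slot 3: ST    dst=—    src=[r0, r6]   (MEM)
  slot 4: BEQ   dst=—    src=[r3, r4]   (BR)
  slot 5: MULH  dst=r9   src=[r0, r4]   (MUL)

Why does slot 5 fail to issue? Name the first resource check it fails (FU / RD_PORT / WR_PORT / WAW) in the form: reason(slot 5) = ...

reason(slot 5) = RD_PORT

[0] BR needs rd=2 wr=0: ok; after: ALU=3 MUL=2 MEM=2 BR=0, R=4, W=3
[1] ALU needs rd=2 wr=1: ok; after: ALU=2 MUL=2 MEM=2 BR=0, R=2, W=2
[2] ALU needs rd=2 wr=1: ok; after: ALU=1 MUL=2 MEM=2 BR=0, R=0, W=1
[3] MEM needs rd=2 wr=0: RD_PORT; after: ALU=1 MUL=2 MEM=2 BR=0, R=0, W=1
[4] BR needs rd=2 wr=0: FU; after: ALU=1 MUL=2 MEM=2 BR=0, R=0, W=1
[5] MUL needs rd=2 wr=1: RD_PORT; after: ALU=1 MUL=2 MEM=2 BR=0, R=0, W=1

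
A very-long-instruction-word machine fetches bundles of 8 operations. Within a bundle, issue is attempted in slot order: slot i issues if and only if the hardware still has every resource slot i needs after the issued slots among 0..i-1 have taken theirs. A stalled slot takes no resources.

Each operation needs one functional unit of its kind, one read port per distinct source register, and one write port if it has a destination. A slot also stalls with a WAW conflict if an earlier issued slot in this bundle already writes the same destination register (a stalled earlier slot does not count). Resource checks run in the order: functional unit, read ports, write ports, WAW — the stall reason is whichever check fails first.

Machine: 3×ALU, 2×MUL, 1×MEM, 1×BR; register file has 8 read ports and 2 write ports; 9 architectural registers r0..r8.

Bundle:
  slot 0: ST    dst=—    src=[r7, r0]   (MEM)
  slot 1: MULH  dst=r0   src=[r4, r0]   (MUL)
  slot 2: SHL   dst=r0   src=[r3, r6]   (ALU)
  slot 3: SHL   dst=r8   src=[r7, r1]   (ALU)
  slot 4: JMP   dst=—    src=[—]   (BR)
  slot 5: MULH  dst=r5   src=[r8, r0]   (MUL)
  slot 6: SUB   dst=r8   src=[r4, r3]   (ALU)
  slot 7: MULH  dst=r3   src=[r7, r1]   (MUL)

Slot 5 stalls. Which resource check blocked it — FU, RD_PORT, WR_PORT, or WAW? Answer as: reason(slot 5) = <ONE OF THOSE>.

  0. MEM ⇒ go  {3A/2Mu/0Ld/1B | 6r 2w}
  1. MUL→r0 ⇒ go  {3A/1Mu/0Ld/1B | 4r 1w}
  2. ALU→r0 ⇒ no(WAW)  {3A/1Mu/0Ld/1B | 4r 1w}
  3. ALU→r8 ⇒ go  {2A/1Mu/0Ld/1B | 2r 0w}
  4. BR ⇒ go  {2A/1Mu/0Ld/0B | 2r 0w}
  5. MUL→r5 ⇒ no(WR_PORT)  {2A/1Mu/0Ld/0B | 2r 0w}
  6. ALU→r8 ⇒ no(WR_PORT)  {2A/1Mu/0Ld/0B | 2r 0w}
  7. MUL→r3 ⇒ no(WR_PORT)  {2A/1Mu/0Ld/0B | 2r 0w}

reason(slot 5) = WR_PORT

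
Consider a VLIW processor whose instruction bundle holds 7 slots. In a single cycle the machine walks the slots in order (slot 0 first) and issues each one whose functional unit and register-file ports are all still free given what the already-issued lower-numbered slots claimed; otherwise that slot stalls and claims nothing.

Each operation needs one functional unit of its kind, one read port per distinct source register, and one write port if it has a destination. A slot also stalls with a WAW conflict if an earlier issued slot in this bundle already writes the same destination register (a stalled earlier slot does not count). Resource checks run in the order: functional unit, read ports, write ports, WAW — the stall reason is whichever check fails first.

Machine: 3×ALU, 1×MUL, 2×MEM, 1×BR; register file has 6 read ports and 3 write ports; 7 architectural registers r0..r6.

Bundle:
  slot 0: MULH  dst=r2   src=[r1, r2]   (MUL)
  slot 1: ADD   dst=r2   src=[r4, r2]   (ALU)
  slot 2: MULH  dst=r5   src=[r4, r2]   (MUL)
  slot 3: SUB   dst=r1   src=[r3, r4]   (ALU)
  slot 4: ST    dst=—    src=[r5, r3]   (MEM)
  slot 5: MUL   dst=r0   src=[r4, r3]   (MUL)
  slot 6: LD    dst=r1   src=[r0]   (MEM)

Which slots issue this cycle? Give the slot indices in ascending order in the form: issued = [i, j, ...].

issued = [0, 3, 4]

#0 MUL src=r1,r2 dispatched  <A:3 Mu:0 Ld:2 B:1 rd:4 wr:2>
#1 ALU src=r4,r2 held:WAW  <A:3 Mu:0 Ld:2 B:1 rd:4 wr:2>
#2 MUL src=r4,r2 held:FU  <A:3 Mu:0 Ld:2 B:1 rd:4 wr:2>
#3 ALU src=r3,r4 dispatched  <A:2 Mu:0 Ld:2 B:1 rd:2 wr:1>
#4 MEM src=r5,r3 dispatched  <A:2 Mu:0 Ld:1 B:1 rd:0 wr:1>
#5 MUL src=r4,r3 held:FU  <A:2 Mu:0 Ld:1 B:1 rd:0 wr:1>
#6 MEM src=r0 held:RD_PORT  <A:2 Mu:0 Ld:1 B:1 rd:0 wr:1>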